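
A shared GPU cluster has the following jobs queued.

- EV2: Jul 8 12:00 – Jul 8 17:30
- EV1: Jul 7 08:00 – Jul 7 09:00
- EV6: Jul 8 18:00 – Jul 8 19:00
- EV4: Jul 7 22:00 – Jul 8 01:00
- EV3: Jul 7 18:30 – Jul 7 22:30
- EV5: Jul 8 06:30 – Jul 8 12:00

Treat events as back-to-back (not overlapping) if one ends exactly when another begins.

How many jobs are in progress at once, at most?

2

Sweep the timeline, counting +1 at each start and −1 at each end (ends before starts at a tie):
Jul 7 08:00 start EV1 → 1
Jul 7 09:00 end EV1 → 0
Jul 7 18:30 start EV3 → 1
Jul 7 22:00 start EV4 → 2
Jul 7 22:30 end EV3 → 1
Jul 8 01:00 end EV4 → 0
Jul 8 06:30 start EV5 → 1
Jul 8 12:00 end EV5 → 0
Jul 8 12:00 start EV2 → 1
Jul 8 17:30 end EV2 → 0
Jul 8 18:00 start EV6 → 1
Jul 8 19:00 end EV6 → 0
Peak is 2, at Jul 7 22:00 (EV3, EV4).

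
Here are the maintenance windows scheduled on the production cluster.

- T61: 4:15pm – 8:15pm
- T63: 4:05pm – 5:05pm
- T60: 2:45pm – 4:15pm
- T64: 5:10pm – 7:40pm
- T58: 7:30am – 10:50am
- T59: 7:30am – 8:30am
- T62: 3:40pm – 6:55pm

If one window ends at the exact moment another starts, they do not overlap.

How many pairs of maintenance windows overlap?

8

Check each pair: they overlap iff neither finishes before the other starts.
Sorted by start: T58, T59, T60, T62, T63, T61, T64.
T59 starts before T58 ends → T58 and T59 overlap.
T60 starts after T58 ends — done with T58.
T60 starts after T59 ends — done with T59.
T62 starts before T60 ends → T60 and T62 overlap.
T63 starts before T60 ends → T60 and T63 overlap.
T61 starts exactly when T60 ends (back-to-back, no overlap) — done with T60.
T63 starts before T62 ends → T62 and T63 overlap.
T61 starts before T62 ends → T62 and T61 overlap.
T64 starts before T62 ends → T62 and T64 overlap.
T61 starts before T63 ends → T63 and T61 overlap.
T64 starts after T63 ends.
T64 starts before T61 ends → T61 and T64 overlap.
Overlapping pairs: T58 & T59, T60 & T62, T60 & T63, T61 & T62, T61 & T63, T61 & T64, T62 & T63, T62 & T64 — 8 in total.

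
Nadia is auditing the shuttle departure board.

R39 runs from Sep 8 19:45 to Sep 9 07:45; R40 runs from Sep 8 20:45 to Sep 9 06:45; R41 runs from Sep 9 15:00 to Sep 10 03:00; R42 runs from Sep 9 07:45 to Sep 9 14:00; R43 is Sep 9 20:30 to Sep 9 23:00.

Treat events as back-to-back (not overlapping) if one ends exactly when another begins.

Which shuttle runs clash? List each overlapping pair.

Check each pair: they overlap iff neither finishes before the other starts.
Sorted by start: R39, R40, R42, R41, R43.
R40 starts before R39 ends → R39 and R40 overlap.
R42 starts exactly when R39 ends (back-to-back, no overlap), so R39 has no further overlaps.
R42 starts after R40 ends, so R40 has no further overlaps.
R41 starts after R42 ends, so R42 has no further overlaps.
R43 starts before R41 ends → R41 and R43 overlap.

R39 & R40, R41 & R43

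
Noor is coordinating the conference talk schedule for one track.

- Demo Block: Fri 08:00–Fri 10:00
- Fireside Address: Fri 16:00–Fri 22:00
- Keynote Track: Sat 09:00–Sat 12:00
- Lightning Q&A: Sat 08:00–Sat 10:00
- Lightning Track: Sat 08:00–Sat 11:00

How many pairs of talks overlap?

Sorted by start: Demo Block, Fireside Address, Lightning Q&A, Lightning Track, Keynote Track.
Fireside Address starts after Demo Block ends, so Demo Block has no further overlaps.
Lightning Q&A starts after Fireside Address ends, so Fireside Address has no further overlaps.
Lightning Track starts before Lightning Q&A ends → Lightning Q&A and Lightning Track overlap.
Keynote Track starts before Lightning Q&A ends → Lightning Q&A and Keynote Track overlap.
Keynote Track starts before Lightning Track ends → Lightning Track and Keynote Track overlap.
Overlapping pairs: Keynote Track & Lightning Q&A, Keynote Track & Lightning Track, Lightning Q&A & Lightning Track — 3 in total.

3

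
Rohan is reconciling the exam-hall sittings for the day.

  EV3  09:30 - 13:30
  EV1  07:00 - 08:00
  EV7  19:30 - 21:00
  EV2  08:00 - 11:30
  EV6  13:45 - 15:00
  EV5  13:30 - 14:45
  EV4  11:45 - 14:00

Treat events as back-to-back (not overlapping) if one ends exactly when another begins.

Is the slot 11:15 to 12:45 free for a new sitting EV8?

EV1: ends 08:00 at or before EV8 starts 11:15 → clear.
EV2: starts 08:00 before EV8 ends 12:45, and ends 11:30 after EV8 starts 11:15 → overlap.
EV3: starts 09:30 before EV8 ends 12:45, and ends 13:30 after EV8 starts 11:15 → overlap.
EV4: starts 11:45 before EV8 ends 12:45, and ends 14:00 after EV8 starts 11:15 → overlap.
EV5: starts 13:30 at or after EV8 ends 12:45 → clear.
EV6: starts 13:45 at or after EV8 ends 12:45 → clear.
EV7: starts 19:30 at or after EV8 ends 12:45 → clear.
EV8 overlaps EV2, EV3, EV4.

No — it overlaps EV2, EV3, EV4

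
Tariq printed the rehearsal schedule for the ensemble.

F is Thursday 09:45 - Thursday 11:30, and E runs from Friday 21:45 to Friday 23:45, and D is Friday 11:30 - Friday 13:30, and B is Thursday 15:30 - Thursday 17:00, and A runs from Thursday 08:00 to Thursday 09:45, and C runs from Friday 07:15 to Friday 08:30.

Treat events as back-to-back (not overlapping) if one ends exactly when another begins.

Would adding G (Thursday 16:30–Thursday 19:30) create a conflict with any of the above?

Yes — it overlaps B

A: ends Thursday 09:45 at or before G starts Thursday 16:30 → clear.
F: ends Thursday 11:30 at or before G starts Thursday 16:30 → clear.
B: starts Thursday 15:30 before G ends Thursday 19:30, and ends Thursday 17:00 after G starts Thursday 16:30 → overlap.
C: starts Friday 07:15 at or after G ends Thursday 19:30 → clear.
D: starts Friday 11:30 at or after G ends Thursday 19:30 → clear.
E: starts Friday 21:45 at or after G ends Thursday 19:30 → clear.
G overlaps B.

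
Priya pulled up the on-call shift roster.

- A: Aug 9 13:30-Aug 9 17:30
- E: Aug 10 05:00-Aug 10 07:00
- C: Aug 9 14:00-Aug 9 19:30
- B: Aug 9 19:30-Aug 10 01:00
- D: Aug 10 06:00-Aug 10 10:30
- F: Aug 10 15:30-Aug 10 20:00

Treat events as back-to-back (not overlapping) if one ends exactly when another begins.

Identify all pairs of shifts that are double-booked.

A & C, D & E

Sorted by start: A, C, B, E, D, F.
C starts before A ends → A and C overlap.
B starts after A ends; A is clear from here.
B starts exactly when C ends (back-to-back, no overlap); C is clear from here.
E starts after B ends; B is clear from here.
D starts before E ends → E and D overlap.
F starts after E ends.
F starts after D ends.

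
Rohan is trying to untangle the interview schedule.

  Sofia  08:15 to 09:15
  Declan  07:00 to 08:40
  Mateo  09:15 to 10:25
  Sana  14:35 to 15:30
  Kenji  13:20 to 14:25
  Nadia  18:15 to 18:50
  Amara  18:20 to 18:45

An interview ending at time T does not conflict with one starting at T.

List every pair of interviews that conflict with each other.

Sorted by start: Declan, Sofia, Mateo, Kenji, Sana, Nadia, Amara.
Sofia starts before Declan ends → Declan and Sofia overlap.
Mateo starts after Declan ends, so nothing later overlaps Declan either.
Mateo starts exactly when Sofia ends (back-to-back, no overlap), so nothing later overlaps Sofia either.
Kenji starts after Mateo ends, so nothing later overlaps Mateo either.
Sana starts after Kenji ends, so nothing later overlaps Kenji either.
Nadia starts after Sana ends, so nothing later overlaps Sana either.
Amara starts before Nadia ends → Nadia and Amara overlap.

Amara & Nadia, Declan & Sofia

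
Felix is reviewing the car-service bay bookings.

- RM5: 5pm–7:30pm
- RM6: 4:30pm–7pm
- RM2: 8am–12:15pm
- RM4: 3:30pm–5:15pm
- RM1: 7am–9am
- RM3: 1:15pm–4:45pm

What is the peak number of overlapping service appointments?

3

Sweep the timeline, counting +1 at each start and −1 at each end (ends before starts at a tie):
7am start RM1 → 1
8am start RM2 → 2
9am end RM1 → 1
12:15pm end RM2 → 0
1:15pm start RM3 → 1
3:30pm start RM4 → 2
4:30pm start RM6 → 3
4:45pm end RM3 → 2
5pm start RM5 → 3
5:15pm end RM4 → 2
7pm end RM6 → 1
7:30pm end RM5 → 0
Peak is 3, at 4:30pm (RM3, RM4, RM6).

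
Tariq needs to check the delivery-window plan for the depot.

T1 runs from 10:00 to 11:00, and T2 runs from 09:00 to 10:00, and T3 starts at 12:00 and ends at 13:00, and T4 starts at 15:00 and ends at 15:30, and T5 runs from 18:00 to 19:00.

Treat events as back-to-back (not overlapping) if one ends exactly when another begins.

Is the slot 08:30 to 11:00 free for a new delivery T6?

No — it overlaps T1, T2

T2: starts 09:00 before T6 ends 11:00, and ends 10:00 after T6 starts 08:30 → overlap.
T1: starts 10:00 before T6 ends 11:00, and ends 11:00 after T6 starts 08:30 → overlap.
T3: starts 12:00 at or after T6 ends 11:00 → clear.
T4: starts 15:00 at or after T6 ends 11:00 → clear.
T5: starts 18:00 at or after T6 ends 11:00 → clear.
T6 overlaps T1, T2.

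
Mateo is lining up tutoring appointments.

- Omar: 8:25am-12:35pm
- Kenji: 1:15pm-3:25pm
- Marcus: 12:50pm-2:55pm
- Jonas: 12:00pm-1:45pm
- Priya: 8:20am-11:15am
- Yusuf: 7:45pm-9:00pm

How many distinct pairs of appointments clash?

Check each pair: they overlap iff neither finishes before the other starts.
Sorted by start: Priya, Omar, Jonas, Marcus, Kenji, Yusuf.
Omar starts before Priya ends → Priya and Omar overlap.
Jonas starts after Priya ends, so Priya has no further overlaps.
Jonas starts before Omar ends → Omar and Jonas overlap.
Marcus starts after Omar ends, so Omar has no further overlaps.
Marcus starts before Jonas ends → Jonas and Marcus overlap.
Kenji starts before Jonas ends → Jonas and Kenji overlap.
Yusuf starts after Jonas ends.
Kenji starts before Marcus ends → Marcus and Kenji overlap.
Yusuf starts after Marcus ends.
Yusuf starts after Kenji ends.
Overlapping pairs: Jonas & Kenji, Jonas & Marcus, Jonas & Omar, Kenji & Marcus, Omar & Priya — 5 in total.

5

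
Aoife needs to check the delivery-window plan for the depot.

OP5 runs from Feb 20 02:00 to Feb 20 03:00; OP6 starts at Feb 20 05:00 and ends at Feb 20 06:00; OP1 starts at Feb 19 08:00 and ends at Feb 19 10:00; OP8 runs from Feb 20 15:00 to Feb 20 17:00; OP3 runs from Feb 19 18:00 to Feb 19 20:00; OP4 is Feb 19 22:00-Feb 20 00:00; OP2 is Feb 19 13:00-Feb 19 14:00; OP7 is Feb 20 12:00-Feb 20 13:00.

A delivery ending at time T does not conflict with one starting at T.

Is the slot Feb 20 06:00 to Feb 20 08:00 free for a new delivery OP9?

OP1: ends Feb 19 10:00 at or before OP9 starts Feb 20 06:00 → clear.
OP2: ends Feb 19 14:00 at or before OP9 starts Feb 20 06:00 → clear.
OP3: ends Feb 19 20:00 at or before OP9 starts Feb 20 06:00 → clear.
OP4: ends Feb 20 00:00 at or before OP9 starts Feb 20 06:00 → clear.
OP5: ends Feb 20 03:00 at or before OP9 starts Feb 20 06:00 → clear.
OP6: ends Feb 20 06:00 at or before OP9 starts Feb 20 06:00 → clear.
OP7: starts Feb 20 12:00 at or after OP9 ends Feb 20 08:00 → clear.
OP8: starts Feb 20 15:00 at or after OP9 ends Feb 20 08:00 → clear.

Yes — the slot is free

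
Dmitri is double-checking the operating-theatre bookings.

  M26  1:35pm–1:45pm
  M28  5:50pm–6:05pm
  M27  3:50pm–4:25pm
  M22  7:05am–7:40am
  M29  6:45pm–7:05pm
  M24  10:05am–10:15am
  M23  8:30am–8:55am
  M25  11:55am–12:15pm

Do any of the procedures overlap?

No

Sorted by start: M22, M23, M24, M25, M26, M27, M28, M29.
M23 starts after M22 ends; M22 is clear from here.
M24 starts after M23 ends; M23 is clear from here.
M25 starts after M24 ends; M24 is clear from here.
M26 starts after M25 ends; M25 is clear from here.
M27 starts after M26 ends; M26 is clear from here.
M28 starts after M27 ends; M27 is clear from here.
M29 starts after M28 ends.
Every pair is clear; the schedule has no overlaps.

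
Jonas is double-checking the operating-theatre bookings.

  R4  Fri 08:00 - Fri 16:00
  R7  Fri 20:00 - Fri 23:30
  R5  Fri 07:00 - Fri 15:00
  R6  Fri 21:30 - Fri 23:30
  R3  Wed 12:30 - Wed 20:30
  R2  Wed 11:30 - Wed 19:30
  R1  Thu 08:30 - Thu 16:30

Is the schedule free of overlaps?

No

Two intervals overlap when each starts before the other ends.
Sorted by start: R2, R3, R1, R5, R4, R7, R6.
R3 starts before R2 ends → R2 and R3 overlap.
That's a conflict, so the schedule is not conflict-free.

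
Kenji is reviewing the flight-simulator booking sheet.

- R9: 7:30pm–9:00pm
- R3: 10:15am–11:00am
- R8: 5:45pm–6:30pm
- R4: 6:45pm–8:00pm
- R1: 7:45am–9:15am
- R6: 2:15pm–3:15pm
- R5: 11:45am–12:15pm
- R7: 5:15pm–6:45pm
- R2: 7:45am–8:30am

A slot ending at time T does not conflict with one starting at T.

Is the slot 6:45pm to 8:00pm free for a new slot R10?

No — it overlaps R4, R9

R1: ends 9:15am at or before R10 starts 6:45pm → clear.
R2: ends 8:30am at or before R10 starts 6:45pm → clear.
R3: ends 11:00am at or before R10 starts 6:45pm → clear.
R5: ends 12:15pm at or before R10 starts 6:45pm → clear.
R6: ends 3:15pm at or before R10 starts 6:45pm → clear.
R7: ends 6:45pm at or before R10 starts 6:45pm → clear.
R8: ends 6:30pm at or before R10 starts 6:45pm → clear.
R4: starts 6:45pm before R10 ends 8:00pm, and ends 8:00pm after R10 starts 6:45pm → overlap.
R9: starts 7:30pm before R10 ends 8:00pm, and ends 9:00pm after R10 starts 6:45pm → overlap.
R10 overlaps R4, R9.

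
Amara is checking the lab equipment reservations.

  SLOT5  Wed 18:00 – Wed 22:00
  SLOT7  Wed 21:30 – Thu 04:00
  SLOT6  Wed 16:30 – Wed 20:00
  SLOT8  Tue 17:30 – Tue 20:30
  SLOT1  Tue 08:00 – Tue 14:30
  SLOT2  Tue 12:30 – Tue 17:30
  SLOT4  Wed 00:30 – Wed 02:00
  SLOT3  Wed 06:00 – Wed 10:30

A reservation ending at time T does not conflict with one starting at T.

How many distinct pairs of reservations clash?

Sorted by start: SLOT1, SLOT2, SLOT8, SLOT4, SLOT3, SLOT6, SLOT5, SLOT7.
SLOT2 starts before SLOT1 ends → SLOT1 and SLOT2 overlap.
SLOT8 starts after SLOT1 ends, so nothing later overlaps SLOT1 either.
SLOT8 starts exactly when SLOT2 ends (back-to-back, no overlap), so nothing later overlaps SLOT2 either.
SLOT4 starts after SLOT8 ends, so nothing later overlaps SLOT8 either.
SLOT3 starts after SLOT4 ends, so nothing later overlaps SLOT4 either.
SLOT6 starts after SLOT3 ends, so nothing later overlaps SLOT3 either.
SLOT5 starts before SLOT6 ends → SLOT6 and SLOT5 overlap.
SLOT7 starts after SLOT6 ends.
SLOT7 starts before SLOT5 ends → SLOT5 and SLOT7 overlap.
Overlapping pairs: SLOT1 & SLOT2, SLOT5 & SLOT6, SLOT5 & SLOT7 — 3 in total.

3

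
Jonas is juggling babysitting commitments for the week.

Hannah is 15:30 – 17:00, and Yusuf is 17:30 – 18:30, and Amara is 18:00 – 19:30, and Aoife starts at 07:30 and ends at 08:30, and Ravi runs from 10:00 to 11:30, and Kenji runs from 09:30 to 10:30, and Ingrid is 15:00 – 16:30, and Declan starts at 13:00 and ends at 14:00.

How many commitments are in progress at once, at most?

2

Sort all start/end points and keep a running count:
07:30 start Aoife → 1
08:30 end Aoife → 0
09:30 start Kenji → 1
10:00 start Ravi → 2
10:30 end Kenji → 1
11:30 end Ravi → 0
13:00 start Declan → 1
14:00 end Declan → 0
15:00 start Ingrid → 1
15:30 start Hannah → 2
16:30 end Ingrid → 1
17:00 end Hannah → 0
17:30 start Yusuf → 1
18:00 start Amara → 2
18:30 end Yusuf → 1
19:30 end Amara → 0
Peak is 2, at 10:00 (Kenji, Ravi).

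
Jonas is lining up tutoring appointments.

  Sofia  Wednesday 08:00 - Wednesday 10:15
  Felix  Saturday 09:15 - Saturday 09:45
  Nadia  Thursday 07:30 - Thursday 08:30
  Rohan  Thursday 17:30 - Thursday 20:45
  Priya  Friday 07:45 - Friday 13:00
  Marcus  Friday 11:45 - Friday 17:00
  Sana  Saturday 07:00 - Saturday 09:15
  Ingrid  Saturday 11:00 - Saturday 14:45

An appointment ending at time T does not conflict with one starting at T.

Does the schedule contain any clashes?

Sorted by start: Sofia, Nadia, Rohan, Priya, Marcus, Sana, Felix, Ingrid.
Nadia starts after Sofia ends, so Sofia has no further overlaps.
Rohan starts after Nadia ends, so Nadia has no further overlaps.
Priya starts after Rohan ends, so Rohan has no further overlaps.
Marcus starts before Priya ends → Priya and Marcus overlap.
That's a conflict, so the schedule is not conflict-free.

Yes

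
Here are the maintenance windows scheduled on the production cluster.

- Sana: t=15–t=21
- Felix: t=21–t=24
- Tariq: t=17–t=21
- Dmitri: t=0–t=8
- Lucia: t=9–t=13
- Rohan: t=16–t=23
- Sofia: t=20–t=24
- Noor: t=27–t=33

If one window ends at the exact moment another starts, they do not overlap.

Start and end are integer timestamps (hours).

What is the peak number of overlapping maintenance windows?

Sweep the timeline, counting +1 at each start and −1 at each end (ends before starts at a tie):
t=0 start Dmitri → 1
t=8 end Dmitri → 0
t=9 start Lucia → 1
t=13 end Lucia → 0
t=15 start Sana → 1
t=16 start Rohan → 2
t=17 start Tariq → 3
t=20 start Sofia → 4
t=21 end Sana → 3
t=21 end Tariq → 2
t=21 start Felix → 3
t=23 end Rohan → 2
t=24 end Felix → 1
t=24 end Sofia → 0
t=27 start Noor → 1
t=33 end Noor → 0
Peak is 4, at t=20 (Rohan, Sana, Sofia, Tariq).

4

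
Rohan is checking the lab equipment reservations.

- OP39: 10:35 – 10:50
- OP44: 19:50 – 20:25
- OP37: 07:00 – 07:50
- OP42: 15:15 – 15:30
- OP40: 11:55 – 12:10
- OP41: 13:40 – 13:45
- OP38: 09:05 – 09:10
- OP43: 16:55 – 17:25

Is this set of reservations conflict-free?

Yes

Sorted by start: OP37, OP38, OP39, OP40, OP41, OP42, OP43, OP44.
OP38 starts after OP37 ends — done with OP37.
OP39 starts after OP38 ends — done with OP38.
OP40 starts after OP39 ends — done with OP39.
OP41 starts after OP40 ends — done with OP40.
OP42 starts after OP41 ends — done with OP41.
OP43 starts after OP42 ends — done with OP42.
OP44 starts after OP43 ends.
Every pair is clear; the schedule has no overlaps.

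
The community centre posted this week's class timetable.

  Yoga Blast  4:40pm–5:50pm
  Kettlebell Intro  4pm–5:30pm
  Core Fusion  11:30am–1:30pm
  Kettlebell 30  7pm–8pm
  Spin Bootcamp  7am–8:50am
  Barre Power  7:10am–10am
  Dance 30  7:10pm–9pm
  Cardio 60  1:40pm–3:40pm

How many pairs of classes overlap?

3

Check each pair: they overlap iff neither finishes before the other starts.
Sorted by start: Spin Bootcamp, Barre Power, Core Fusion, Cardio 60, Kettlebell Intro, Yoga Blast, Kettlebell 30, Dance 30.
Barre Power starts before Spin Bootcamp ends → Spin Bootcamp and Barre Power overlap.
Core Fusion starts after Spin Bootcamp ends, so nothing later overlaps Spin Bootcamp either.
Core Fusion starts after Barre Power ends, so nothing later overlaps Barre Power either.
Cardio 60 starts after Core Fusion ends, so nothing later overlaps Core Fusion either.
Kettlebell Intro starts after Cardio 60 ends, so nothing later overlaps Cardio 60 either.
Yoga Blast starts before Kettlebell Intro ends → Kettlebell Intro and Yoga Blast overlap.
Kettlebell 30 starts after Kettlebell Intro ends, so nothing later overlaps Kettlebell Intro either.
Kettlebell 30 starts after Yoga Blast ends, so nothing later overlaps Yoga Blast either.
Dance 30 starts before Kettlebell 30 ends → Kettlebell 30 and Dance 30 overlap.
Overlapping pairs: Barre Power & Spin Bootcamp, Dance 30 & Kettlebell 30, Kettlebell Intro & Yoga Blast — 3 in total.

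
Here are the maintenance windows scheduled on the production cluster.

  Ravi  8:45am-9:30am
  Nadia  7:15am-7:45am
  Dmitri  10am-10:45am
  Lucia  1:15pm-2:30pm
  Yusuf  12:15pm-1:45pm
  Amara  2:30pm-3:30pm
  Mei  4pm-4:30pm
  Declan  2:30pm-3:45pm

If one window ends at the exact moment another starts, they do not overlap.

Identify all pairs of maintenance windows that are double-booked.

Sorted by start: Nadia, Ravi, Dmitri, Yusuf, Lucia, Amara, Declan, Mei.
Ravi starts after Nadia ends; Nadia is clear from here.
Dmitri starts after Ravi ends; Ravi is clear from here.
Yusuf starts after Dmitri ends; Dmitri is clear from here.
Lucia starts before Yusuf ends → Yusuf and Lucia overlap.
Amara starts after Yusuf ends; Yusuf is clear from here.
Amara starts exactly when Lucia ends (back-to-back, no overlap); Lucia is clear from here.
Declan starts before Amara ends → Amara and Declan overlap.
Mei starts after Amara ends.
Mei starts after Declan ends.

Amara & Declan, Lucia & Yusuf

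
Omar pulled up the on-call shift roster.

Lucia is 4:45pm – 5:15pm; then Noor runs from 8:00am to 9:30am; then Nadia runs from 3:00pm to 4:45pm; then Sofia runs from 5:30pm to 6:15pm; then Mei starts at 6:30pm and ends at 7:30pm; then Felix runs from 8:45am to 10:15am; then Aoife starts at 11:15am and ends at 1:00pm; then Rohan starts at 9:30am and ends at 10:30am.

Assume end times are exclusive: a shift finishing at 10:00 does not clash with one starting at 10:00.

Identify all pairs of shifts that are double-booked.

Felix & Noor, Felix & Rohan

Sorted by start: Noor, Felix, Rohan, Aoife, Nadia, Lucia, Sofia, Mei.
Felix starts before Noor ends → Noor and Felix overlap.
Rohan starts exactly when Noor ends (back-to-back, no overlap), so Noor has no further overlaps.
Rohan starts before Felix ends → Felix and Rohan overlap.
Aoife starts after Felix ends, so Felix has no further overlaps.
Aoife starts after Rohan ends, so Rohan has no further overlaps.
Nadia starts after Aoife ends, so Aoife has no further overlaps.
Lucia starts exactly when Nadia ends (back-to-back, no overlap), so Nadia has no further overlaps.
Sofia starts after Lucia ends, so Lucia has no further overlaps.
Mei starts after Sofia ends.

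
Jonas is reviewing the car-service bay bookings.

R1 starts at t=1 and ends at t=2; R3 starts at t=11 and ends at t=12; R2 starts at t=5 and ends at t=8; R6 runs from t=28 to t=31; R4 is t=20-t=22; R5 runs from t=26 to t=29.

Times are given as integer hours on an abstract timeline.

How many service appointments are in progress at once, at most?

2

Sweep the timeline, counting +1 at each start and −1 at each end (ends before starts at a tie):
t=1 start R1 → 1
t=2 end R1 → 0
t=5 start R2 → 1
t=8 end R2 → 0
t=11 start R3 → 1
t=12 end R3 → 0
t=20 start R4 → 1
t=22 end R4 → 0
t=26 start R5 → 1
t=28 start R6 → 2
t=29 end R5 → 1
t=31 end R6 → 0
Peak is 2, at t=28 (R5, R6).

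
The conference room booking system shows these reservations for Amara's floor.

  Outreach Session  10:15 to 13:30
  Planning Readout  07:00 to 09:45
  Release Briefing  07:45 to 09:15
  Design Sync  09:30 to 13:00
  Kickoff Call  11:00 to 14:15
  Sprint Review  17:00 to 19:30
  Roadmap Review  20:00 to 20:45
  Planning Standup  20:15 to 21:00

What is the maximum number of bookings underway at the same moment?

Sort all start/end points and keep a running count:
07:00 start Planning Readout → 1
07:45 start Release Briefing → 2
09:15 end Release Briefing → 1
09:30 start Design Sync → 2
09:45 end Planning Readout → 1
10:15 start Outreach Session → 2
11:00 start Kickoff Call → 3
13:00 end Design Sync → 2
13:30 end Outreach Session → 1
14:15 end Kickoff Call → 0
17:00 start Sprint Review → 1
19:30 end Sprint Review → 0
20:00 start Roadmap Review → 1
20:15 start Planning Standup → 2
20:45 end Roadmap Review → 1
21:00 end Planning Standup → 0
Peak is 3, at 11:00 (Design Sync, Kickoff Call, Outreach Session).

3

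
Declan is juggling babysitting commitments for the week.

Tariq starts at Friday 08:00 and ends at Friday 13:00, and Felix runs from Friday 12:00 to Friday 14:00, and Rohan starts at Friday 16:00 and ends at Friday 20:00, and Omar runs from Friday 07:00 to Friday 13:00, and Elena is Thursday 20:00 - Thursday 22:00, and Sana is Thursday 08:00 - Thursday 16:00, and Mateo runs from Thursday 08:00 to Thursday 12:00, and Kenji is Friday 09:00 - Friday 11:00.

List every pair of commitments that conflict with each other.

Felix & Omar, Felix & Tariq, Kenji & Omar, Kenji & Tariq, Mateo & Sana, Omar & Tariq

Sorted by start: Sana, Mateo, Elena, Omar, Tariq, Kenji, Felix, Rohan.
Mateo starts before Sana ends → Sana and Mateo overlap.
Elena starts after Sana ends, so Sana has no further overlaps.
Elena starts after Mateo ends, so Mateo has no further overlaps.
Omar starts after Elena ends, so Elena has no further overlaps.
Tariq starts before Omar ends → Omar and Tariq overlap.
Kenji starts before Omar ends → Omar and Kenji overlap.
Felix starts before Omar ends → Omar and Felix overlap.
Rohan starts after Omar ends.
Kenji starts before Tariq ends → Tariq and Kenji overlap.
Felix starts before Tariq ends → Tariq and Felix overlap.
Rohan starts after Tariq ends.
Felix starts after Kenji ends, so Kenji has no further overlaps.
Rohan starts after Felix ends.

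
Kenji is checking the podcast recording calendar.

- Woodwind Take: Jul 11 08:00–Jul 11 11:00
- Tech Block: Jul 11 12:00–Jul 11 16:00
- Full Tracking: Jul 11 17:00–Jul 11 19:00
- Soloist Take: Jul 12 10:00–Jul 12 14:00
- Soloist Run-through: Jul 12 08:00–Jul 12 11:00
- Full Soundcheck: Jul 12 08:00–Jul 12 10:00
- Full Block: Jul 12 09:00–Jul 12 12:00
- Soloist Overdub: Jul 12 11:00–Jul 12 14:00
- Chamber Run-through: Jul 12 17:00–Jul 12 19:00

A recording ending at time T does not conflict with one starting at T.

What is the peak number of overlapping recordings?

Sweep the timeline, counting +1 at each start and −1 at each end (ends before starts at a tie):
Jul 11 08:00 start Woodwind Take → 1
Jul 11 11:00 end Woodwind Take → 0
Jul 11 12:00 start Tech Block → 1
Jul 11 16:00 end Tech Block → 0
Jul 11 17:00 start Full Tracking → 1
Jul 11 19:00 end Full Tracking → 0
Jul 12 08:00 start Full Soundcheck → 1
Jul 12 08:00 start Soloist Run-through → 2
Jul 12 09:00 start Full Block → 3
Jul 12 10:00 end Full Soundcheck → 2
Jul 12 10:00 start Soloist Take → 3
Jul 12 11:00 end Soloist Run-through → 2
Jul 12 11:00 start Soloist Overdub → 3
Jul 12 12:00 end Full Block → 2
Jul 12 14:00 end Soloist Overdub → 1
Jul 12 14:00 end Soloist Take → 0
Jul 12 17:00 start Chamber Run-through → 1
Jul 12 19:00 end Chamber Run-through → 0
Peak is 3, at Jul 12 09:00 (Full Block, Full Soundcheck, Soloist Run-through).

3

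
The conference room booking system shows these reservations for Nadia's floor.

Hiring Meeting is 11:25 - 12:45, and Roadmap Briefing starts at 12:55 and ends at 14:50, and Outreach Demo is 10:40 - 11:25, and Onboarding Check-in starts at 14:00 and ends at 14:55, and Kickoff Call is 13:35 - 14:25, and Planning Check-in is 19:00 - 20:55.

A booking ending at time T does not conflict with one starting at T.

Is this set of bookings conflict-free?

Sorted by start: Outreach Demo, Hiring Meeting, Roadmap Briefing, Kickoff Call, Onboarding Check-in, Planning Check-in.
Hiring Meeting starts exactly when Outreach Demo ends (back-to-back, no overlap); Outreach Demo is clear from here.
Roadmap Briefing starts after Hiring Meeting ends; Hiring Meeting is clear from here.
Kickoff Call starts before Roadmap Briefing ends → Roadmap Briefing and Kickoff Call overlap.
That's a conflict, so the schedule is not conflict-free.

No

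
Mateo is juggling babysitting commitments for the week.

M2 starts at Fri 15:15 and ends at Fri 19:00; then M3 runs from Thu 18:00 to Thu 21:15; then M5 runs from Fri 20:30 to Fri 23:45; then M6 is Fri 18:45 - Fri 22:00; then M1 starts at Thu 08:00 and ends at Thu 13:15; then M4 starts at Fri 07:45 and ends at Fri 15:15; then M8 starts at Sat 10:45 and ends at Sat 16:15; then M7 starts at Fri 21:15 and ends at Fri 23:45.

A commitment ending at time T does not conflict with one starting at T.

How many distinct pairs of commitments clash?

Sorted by start: M1, M3, M4, M2, M6, M5, M7, M8.
M3 starts after M1 ends; M1 is clear from here.
M4 starts after M3 ends; M3 is clear from here.
M2 starts exactly when M4 ends (back-to-back, no overlap); M4 is clear from here.
M6 starts before M2 ends → M2 and M6 overlap.
M5 starts after M2 ends; M2 is clear from here.
M5 starts before M6 ends → M6 and M5 overlap.
M7 starts before M6 ends → M6 and M7 overlap.
M8 starts after M6 ends.
M7 starts before M5 ends → M5 and M7 overlap.
M8 starts after M5 ends.
M8 starts after M7 ends.
Overlapping pairs: M2 & M6, M5 & M6, M5 & M7, M6 & M7 — 4 in total.

4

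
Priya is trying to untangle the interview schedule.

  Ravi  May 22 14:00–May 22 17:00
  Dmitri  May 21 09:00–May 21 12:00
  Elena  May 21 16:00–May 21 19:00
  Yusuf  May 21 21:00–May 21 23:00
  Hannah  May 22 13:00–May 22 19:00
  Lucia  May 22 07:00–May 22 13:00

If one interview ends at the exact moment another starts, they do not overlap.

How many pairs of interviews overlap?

1

Two intervals overlap when each starts before the other ends.
Sorted by start: Dmitri, Elena, Yusuf, Lucia, Hannah, Ravi.
Elena starts after Dmitri ends, so Dmitri has no further overlaps.
Yusuf starts after Elena ends, so Elena has no further overlaps.
Lucia starts after Yusuf ends, so Yusuf has no further overlaps.
Hannah starts exactly when Lucia ends (back-to-back, no overlap), so Lucia has no further overlaps.
Ravi starts before Hannah ends → Hannah and Ravi overlap.
Overlapping pairs: Hannah & Ravi — 1 in total.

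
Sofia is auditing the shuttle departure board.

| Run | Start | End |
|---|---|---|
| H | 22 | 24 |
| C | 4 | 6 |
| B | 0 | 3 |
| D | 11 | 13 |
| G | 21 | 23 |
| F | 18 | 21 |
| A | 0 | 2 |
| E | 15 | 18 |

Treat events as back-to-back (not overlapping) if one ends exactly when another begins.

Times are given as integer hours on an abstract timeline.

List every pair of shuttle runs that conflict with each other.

A & B, G & H

Check each pair: they overlap iff neither finishes before the other starts.
Sorted by start: A, B, C, D, E, F, G, H.
B starts before A ends → A and B overlap.
C starts after A ends; A is clear from here.
C starts after B ends; B is clear from here.
D starts after C ends; C is clear from here.
E starts after D ends; D is clear from here.
F starts exactly when E ends (back-to-back, no overlap); E is clear from here.
G starts exactly when F ends (back-to-back, no overlap); F is clear from here.
H starts before G ends → G and H overlap.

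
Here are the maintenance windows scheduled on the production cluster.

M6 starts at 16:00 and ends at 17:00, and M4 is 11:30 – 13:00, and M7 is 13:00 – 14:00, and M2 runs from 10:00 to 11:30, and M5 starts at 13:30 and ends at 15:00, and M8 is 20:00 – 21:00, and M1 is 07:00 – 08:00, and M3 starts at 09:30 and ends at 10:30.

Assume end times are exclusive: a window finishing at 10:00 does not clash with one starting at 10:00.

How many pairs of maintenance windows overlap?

2

Check each pair: they overlap iff neither finishes before the other starts.
Sorted by start: M1, M3, M2, M4, M7, M5, M6, M8.
M3 starts after M1 ends; M1 is clear from here.
M2 starts before M3 ends → M3 and M2 overlap.
M4 starts after M3 ends; M3 is clear from here.
M4 starts exactly when M2 ends (back-to-back, no overlap); M2 is clear from here.
M7 starts exactly when M4 ends (back-to-back, no overlap); M4 is clear from here.
M5 starts before M7 ends → M7 and M5 overlap.
M6 starts after M7 ends; M7 is clear from here.
M6 starts after M5 ends; M5 is clear from here.
M8 starts after M6 ends.
Overlapping pairs: M2 & M3, M5 & M7 — 2 in total.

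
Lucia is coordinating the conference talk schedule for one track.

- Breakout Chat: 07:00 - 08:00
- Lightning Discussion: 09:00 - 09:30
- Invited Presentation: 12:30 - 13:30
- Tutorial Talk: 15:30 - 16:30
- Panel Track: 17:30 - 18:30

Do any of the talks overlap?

No

Check each pair: they overlap iff neither finishes before the other starts.
Sorted by start: Breakout Chat, Lightning Discussion, Invited Presentation, Tutorial Talk, Panel Track.
Lightning Discussion starts after Breakout Chat ends, so Breakout Chat has no further overlaps.
Invited Presentation starts after Lightning Discussion ends, so Lightning Discussion has no further overlaps.
Tutorial Talk starts after Invited Presentation ends, so Invited Presentation has no further overlaps.
Panel Track starts after Tutorial Talk ends.
Every pair is clear; the schedule has no overlaps.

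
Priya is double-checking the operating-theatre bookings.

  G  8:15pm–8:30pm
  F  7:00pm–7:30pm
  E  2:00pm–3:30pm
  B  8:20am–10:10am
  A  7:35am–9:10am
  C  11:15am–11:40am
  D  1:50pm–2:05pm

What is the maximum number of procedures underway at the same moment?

Sort all start/end points and keep a running count:
7:35am start A → 1
8:20am start B → 2
9:10am end A → 1
10:10am end B → 0
11:15am start C → 1
11:40am end C → 0
1:50pm start D → 1
2:00pm start E → 2
2:05pm end D → 1
3:30pm end E → 0
7:00pm start F → 1
7:30pm end F → 0
8:15pm start G → 1
8:30pm end G → 0
Peak is 2, at 8:20am (A, B).

2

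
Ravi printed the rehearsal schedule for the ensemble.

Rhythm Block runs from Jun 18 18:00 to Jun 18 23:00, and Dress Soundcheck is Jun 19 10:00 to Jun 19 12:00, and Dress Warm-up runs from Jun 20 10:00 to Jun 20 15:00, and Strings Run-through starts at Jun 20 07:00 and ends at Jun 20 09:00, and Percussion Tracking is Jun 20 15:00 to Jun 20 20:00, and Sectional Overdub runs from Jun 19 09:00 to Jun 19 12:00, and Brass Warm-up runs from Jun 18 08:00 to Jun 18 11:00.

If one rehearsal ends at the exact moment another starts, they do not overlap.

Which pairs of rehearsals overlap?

Dress Soundcheck & Sectional Overdub

Sorted by start: Brass Warm-up, Rhythm Block, Sectional Overdub, Dress Soundcheck, Strings Run-through, Dress Warm-up, Percussion Tracking.
Rhythm Block starts after Brass Warm-up ends — done with Brass Warm-up.
Sectional Overdub starts after Rhythm Block ends — done with Rhythm Block.
Dress Soundcheck starts before Sectional Overdub ends → Sectional Overdub and Dress Soundcheck overlap.
Strings Run-through starts after Sectional Overdub ends — done with Sectional Overdub.
Strings Run-through starts after Dress Soundcheck ends — done with Dress Soundcheck.
Dress Warm-up starts after Strings Run-through ends — done with Strings Run-through.
Percussion Tracking starts exactly when Dress Warm-up ends (back-to-back, no overlap).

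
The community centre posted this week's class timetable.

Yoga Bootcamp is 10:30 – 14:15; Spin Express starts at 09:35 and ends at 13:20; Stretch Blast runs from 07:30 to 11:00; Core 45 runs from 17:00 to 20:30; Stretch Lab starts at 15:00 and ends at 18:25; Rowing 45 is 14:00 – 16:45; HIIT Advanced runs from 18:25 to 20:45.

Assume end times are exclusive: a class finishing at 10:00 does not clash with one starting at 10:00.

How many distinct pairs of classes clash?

Check each pair: they overlap iff neither finishes before the other starts.
Sorted by start: Stretch Blast, Spin Express, Yoga Bootcamp, Rowing 45, Stretch Lab, Core 45, HIIT Advanced.
Spin Express starts before Stretch Blast ends → Stretch Blast and Spin Express overlap.
Yoga Bootcamp starts before Stretch Blast ends → Stretch Blast and Yoga Bootcamp overlap.
Rowing 45 starts after Stretch Blast ends — done with Stretch Blast.
Yoga Bootcamp starts before Spin Express ends → Spin Express and Yoga Bootcamp overlap.
Rowing 45 starts after Spin Express ends — done with Spin Express.
Rowing 45 starts before Yoga Bootcamp ends → Yoga Bootcamp and Rowing 45 overlap.
Stretch Lab starts after Yoga Bootcamp ends — done with Yoga Bootcamp.
Stretch Lab starts before Rowing 45 ends → Rowing 45 and Stretch Lab overlap.
Core 45 starts after Rowing 45 ends — done with Rowing 45.
Core 45 starts before Stretch Lab ends → Stretch Lab and Core 45 overlap.
HIIT Advanced starts exactly when Stretch Lab ends (back-to-back, no overlap).
HIIT Advanced starts before Core 45 ends → Core 45 and HIIT Advanced overlap.
Overlapping pairs: Core 45 & HIIT Advanced, Core 45 & Stretch Lab, Rowing 45 & Stretch Lab, Rowing 45 & Yoga Bootcamp, Spin Express & Stretch Blast, Spin Express & Yoga Bootcamp, Stretch Blast & Yoga Bootcamp — 7 in total.

7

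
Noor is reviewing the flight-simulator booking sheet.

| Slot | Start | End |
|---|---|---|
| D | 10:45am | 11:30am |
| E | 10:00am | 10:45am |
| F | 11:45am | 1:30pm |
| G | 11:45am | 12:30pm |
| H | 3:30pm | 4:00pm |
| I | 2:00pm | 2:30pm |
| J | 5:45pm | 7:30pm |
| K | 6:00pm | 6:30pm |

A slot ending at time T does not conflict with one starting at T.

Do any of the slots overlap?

Sorted by start: E, D, F, G, I, H, J, K.
D starts exactly when E ends (back-to-back, no overlap); E is clear from here.
F starts after D ends; D is clear from here.
G starts before F ends → F and G overlap.
That's a conflict, so the schedule is not conflict-free.

Yes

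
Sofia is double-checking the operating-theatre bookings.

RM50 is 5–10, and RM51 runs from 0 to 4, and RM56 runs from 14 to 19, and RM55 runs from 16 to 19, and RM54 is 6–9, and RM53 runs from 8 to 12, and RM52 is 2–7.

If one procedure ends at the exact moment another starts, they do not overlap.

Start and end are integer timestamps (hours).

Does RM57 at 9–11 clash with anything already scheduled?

Yes — it overlaps RM50, RM53

RM51: ends 4 at or before RM57 starts 9 → clear.
RM52: ends 7 at or before RM57 starts 9 → clear.
RM50: starts 5 before RM57 ends 11, and ends 10 after RM57 starts 9 → overlap.
RM54: ends 9 at or before RM57 starts 9 → clear.
RM53: starts 8 before RM57 ends 11, and ends 12 after RM57 starts 9 → overlap.
RM56: starts 14 at or after RM57 ends 11 → clear.
RM55: starts 16 at or after RM57 ends 11 → clear.
RM57 overlaps RM50, RM53.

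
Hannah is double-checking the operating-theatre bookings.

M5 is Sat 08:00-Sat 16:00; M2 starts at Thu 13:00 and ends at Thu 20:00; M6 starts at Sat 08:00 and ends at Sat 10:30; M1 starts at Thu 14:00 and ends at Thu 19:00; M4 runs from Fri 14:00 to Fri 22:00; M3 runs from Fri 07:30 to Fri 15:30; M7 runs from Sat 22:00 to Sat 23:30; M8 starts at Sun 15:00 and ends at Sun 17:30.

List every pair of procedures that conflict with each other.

Sorted by start: M2, M1, M3, M4, M5, M6, M7, M8.
M1 starts before M2 ends → M2 and M1 overlap.
M3 starts after M2 ends — done with M2.
M3 starts after M1 ends — done with M1.
M4 starts before M3 ends → M3 and M4 overlap.
M5 starts after M3 ends — done with M3.
M5 starts after M4 ends — done with M4.
M6 starts before M5 ends → M5 and M6 overlap.
M7 starts after M5 ends — done with M5.
M7 starts after M6 ends — done with M6.
M8 starts after M7 ends.

M1 & M2, M3 & M4, M5 & M6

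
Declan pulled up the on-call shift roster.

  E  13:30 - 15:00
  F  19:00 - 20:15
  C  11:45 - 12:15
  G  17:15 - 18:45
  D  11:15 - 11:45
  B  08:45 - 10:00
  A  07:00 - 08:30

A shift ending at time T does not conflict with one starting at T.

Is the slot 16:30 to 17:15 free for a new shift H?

Yes — the slot is free

A: ends 08:30 at or before H starts 16:30 → clear.
B: ends 10:00 at or before H starts 16:30 → clear.
D: ends 11:45 at or before H starts 16:30 → clear.
C: ends 12:15 at or before H starts 16:30 → clear.
E: ends 15:00 at or before H starts 16:30 → clear.
G: starts 17:15 at or after H ends 17:15 → clear.
F: starts 19:00 at or after H ends 17:15 → clear.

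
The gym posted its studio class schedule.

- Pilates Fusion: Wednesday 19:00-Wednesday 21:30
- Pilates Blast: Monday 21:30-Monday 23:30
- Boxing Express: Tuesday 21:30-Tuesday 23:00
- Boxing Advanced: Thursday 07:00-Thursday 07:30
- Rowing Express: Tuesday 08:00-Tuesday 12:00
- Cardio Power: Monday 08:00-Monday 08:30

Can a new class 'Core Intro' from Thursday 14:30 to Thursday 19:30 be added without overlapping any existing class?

Yes — the slot is free

Cardio Power: ends Monday 08:30 at or before Core Intro starts Thursday 14:30 → clear.
Pilates Blast: ends Monday 23:30 at or before Core Intro starts Thursday 14:30 → clear.
Rowing Express: ends Tuesday 12:00 at or before Core Intro starts Thursday 14:30 → clear.
Boxing Express: ends Tuesday 23:00 at or before Core Intro starts Thursday 14:30 → clear.
Pilates Fusion: ends Wednesday 21:30 at or before Core Intro starts Thursday 14:30 → clear.
Boxing Advanced: ends Thursday 07:30 at or before Core Intro starts Thursday 14:30 → clear.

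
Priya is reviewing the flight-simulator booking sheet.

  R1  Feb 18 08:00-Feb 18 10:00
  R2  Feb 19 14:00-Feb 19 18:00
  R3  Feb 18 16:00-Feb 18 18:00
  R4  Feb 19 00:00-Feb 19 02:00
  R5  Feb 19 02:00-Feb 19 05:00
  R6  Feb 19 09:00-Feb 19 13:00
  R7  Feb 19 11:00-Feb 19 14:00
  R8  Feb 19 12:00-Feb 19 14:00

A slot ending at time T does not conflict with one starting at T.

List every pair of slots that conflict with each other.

R6 & R7, R6 & R8, R7 & R8

Sorted by start: R1, R3, R4, R5, R6, R7, R8, R2.
R3 starts after R1 ends, so R1 has no further overlaps.
R4 starts after R3 ends, so R3 has no further overlaps.
R5 starts exactly when R4 ends (back-to-back, no overlap), so R4 has no further overlaps.
R6 starts after R5 ends, so R5 has no further overlaps.
R7 starts before R6 ends → R6 and R7 overlap.
R8 starts before R6 ends → R6 and R8 overlap.
R2 starts after R6 ends.
R8 starts before R7 ends → R7 and R8 overlap.
R2 starts exactly when R7 ends (back-to-back, no overlap).
R2 starts exactly when R8 ends (back-to-back, no overlap).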